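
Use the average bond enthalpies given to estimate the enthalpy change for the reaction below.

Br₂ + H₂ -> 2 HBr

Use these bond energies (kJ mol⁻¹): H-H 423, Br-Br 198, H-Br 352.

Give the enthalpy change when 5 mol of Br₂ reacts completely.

ΔH = −415 kJ

Bonds broken (reactants):
  Br-Br: 1 × 198 = 198
  H-H: 1 × 423 = 423
  Σ(broken) = 621 kJ
Bonds formed (products):
  H-Br: 2 × 352 = 704
  Σ(formed) = 704 kJ
ΔH = Σ(broken) − Σ(formed) = 621 − 704 = −83 kJ
For 5× the reaction as written: 5 × (−83) = −415 kJ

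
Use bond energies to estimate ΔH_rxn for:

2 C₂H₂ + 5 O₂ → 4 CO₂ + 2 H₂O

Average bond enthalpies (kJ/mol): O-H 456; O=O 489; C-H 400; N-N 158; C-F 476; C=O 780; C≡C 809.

Bonds broken (reactants):
  C≡C: 2 × 809 = 1618
  C-H: 4 × 400 = 1600
  O=O: 5 × 489 = 2445
  Σ(broken) = 5663 kJ
Bonds formed (products):
  C=O: 8 × 780 = 6240
  O-H: 4 × 456 = 1824
  Σ(formed) = 8064 kJ
ΔH = Σ(broken) − Σ(formed) = 5663 − 8064 = −2401 kJ

ΔH ≈ −2401 kJ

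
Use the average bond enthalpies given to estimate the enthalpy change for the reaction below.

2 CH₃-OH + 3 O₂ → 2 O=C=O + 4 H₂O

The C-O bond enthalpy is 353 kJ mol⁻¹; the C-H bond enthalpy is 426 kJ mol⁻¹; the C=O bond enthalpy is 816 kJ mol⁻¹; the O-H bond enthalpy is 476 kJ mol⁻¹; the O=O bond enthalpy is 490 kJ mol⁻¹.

ΔH ≈ −1388 kJ

Bonds broken (reactants):
  C-H: 6 × 426 = 2556
  C-O: 2 × 353 = 706
  O-H: 2 × 476 = 952
  O=O: 3 × 490 = 1470
  Σ(broken) = 5684 kJ
Bonds formed (products):
  C=O: 4 × 816 = 3264
  O-H: 8 × 476 = 3808
  Σ(formed) = 7072 kJ
ΔH = Σ(broken) − Σ(formed) = 5684 − 7072 = −1388 kJ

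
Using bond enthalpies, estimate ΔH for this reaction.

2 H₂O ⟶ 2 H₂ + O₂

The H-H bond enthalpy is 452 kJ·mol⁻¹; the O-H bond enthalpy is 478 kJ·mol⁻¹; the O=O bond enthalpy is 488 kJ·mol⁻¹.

ΔH ≈ +520 kJ

Bonds broken (reactants):
  O-H: 4 × 478 = 1912
  Σ(broken) = 1912 kJ
Bonds formed (products):
  H-H: 2 × 452 = 904
  O=O: 1 × 488 = 488
  Σ(formed) = 1392 kJ
ΔH = Σ(broken) − Σ(formed) = 1912 − 1392 = +520 kJ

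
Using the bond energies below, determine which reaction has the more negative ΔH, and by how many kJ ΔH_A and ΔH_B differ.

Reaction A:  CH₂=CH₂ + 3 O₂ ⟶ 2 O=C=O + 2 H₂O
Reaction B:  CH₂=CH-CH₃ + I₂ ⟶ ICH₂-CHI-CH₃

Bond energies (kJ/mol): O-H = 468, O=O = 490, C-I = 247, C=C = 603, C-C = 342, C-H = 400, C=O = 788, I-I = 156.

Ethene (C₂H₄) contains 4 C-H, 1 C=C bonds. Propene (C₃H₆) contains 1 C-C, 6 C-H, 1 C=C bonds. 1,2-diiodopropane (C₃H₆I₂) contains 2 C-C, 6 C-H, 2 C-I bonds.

Reaction A:
  Bonds broken (reactants):
    C-H: 4 × 400 = 1600
    C=C: 1 × 603 = 603
    O=O: 3 × 490 = 1470
    Σ(broken) = 3673 kJ
  Bonds formed (products):
    C=O: 4 × 788 = 3152
    O-H: 4 × 468 = 1872
    Σ(formed) = 5024 kJ
  ΔH_A = 3673 − 5024 = −1351 kJ
Reaction B:
  Bonds broken (reactants):
    C-C: 1 × 342 = 342
    C-H: 6 × 400 = 2400
    C=C: 1 × 603 = 603
    I-I: 1 × 156 = 156
    Σ(broken) = 3501 kJ
  Bonds formed (products):
    C-C: 2 × 342 = 684
    C-H: 6 × 400 = 2400
    C-I: 2 × 247 = 494
    Σ(formed) = 3578 kJ
  ΔH_B = 3501 − 3578 = −77 kJ
ΔH_A − ΔH_B = −1274 kJ, so reaction A has the more negative ΔH; |ΔH_A − ΔH_B| = 1274 kJ.

Reaction A, by 1274 kJ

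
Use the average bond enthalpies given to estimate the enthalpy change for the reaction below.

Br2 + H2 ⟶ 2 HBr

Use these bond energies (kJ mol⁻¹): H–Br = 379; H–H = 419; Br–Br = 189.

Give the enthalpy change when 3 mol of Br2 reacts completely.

ΔH = −450 kJ

Bonds broken (reactants):
  Br–Br: 1 × 189 = 189
  H–H: 1 × 419 = 419
  Σ(broken) = 608 kJ
Bonds formed (products):
  H–Br: 2 × 379 = 758
  Σ(formed) = 758 kJ
ΔH = Σ(broken) − Σ(formed) = 608 − 758 = −150 kJ
For 3× the reaction as written: 3 × (−150) = −450 kJ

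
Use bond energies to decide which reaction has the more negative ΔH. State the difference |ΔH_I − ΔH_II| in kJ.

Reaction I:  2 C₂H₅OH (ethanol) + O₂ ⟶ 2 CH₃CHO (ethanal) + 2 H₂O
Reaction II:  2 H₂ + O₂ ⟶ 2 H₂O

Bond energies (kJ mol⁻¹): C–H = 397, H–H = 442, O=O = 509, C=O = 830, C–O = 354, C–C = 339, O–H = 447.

Reaction I, by 148 kJ

Reaction I:
  Bonds broken (reactants):
    C–C: 2 × 339 = 678
    C–H: 10 × 397 = 3970
    C–O: 2 × 354 = 708
    O–H: 2 × 447 = 894
    O=O: 1 × 509 = 509
    Σ(broken) = 6759 kJ
  Bonds formed (products):
    C–C: 2 × 339 = 678
    C–H: 8 × 397 = 3176
    C=O: 2 × 830 = 1660
    O–H: 4 × 447 = 1788
    Σ(formed) = 7302 kJ
  ΔH_I = 6759 − 7302 = −543 kJ
Reaction II:
  Bonds broken (reactants):
    H–H: 2 × 442 = 884
    O=O: 1 × 509 = 509
    Σ(broken) = 1393 kJ
  Bonds formed (products):
    O–H: 4 × 447 = 1788
    Σ(formed) = 1788 kJ
  ΔH_II = 1393 − 1788 = −395 kJ
ΔH_I − ΔH_II = −148 kJ, so reaction I has the more negative ΔH; |ΔH_I − ΔH_II| = 148 kJ.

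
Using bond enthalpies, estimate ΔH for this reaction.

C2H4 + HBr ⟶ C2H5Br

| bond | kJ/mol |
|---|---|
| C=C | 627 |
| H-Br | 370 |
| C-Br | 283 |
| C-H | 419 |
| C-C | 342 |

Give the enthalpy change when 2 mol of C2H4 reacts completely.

ΔH = −94 kJ

Bonds broken (reactants):
  C-H: 4 × 419 = 1676
  C=C: 1 × 627 = 627
  H-Br: 1 × 370 = 370
  Σ(broken) = 2673 kJ
Bonds formed (products):
  C-Br: 1 × 283 = 283
  C-C: 1 × 342 = 342
  C-H: 5 × 419 = 2095
  Σ(formed) = 2720 kJ
ΔH = Σ(broken) − Σ(formed) = 2673 − 2720 = −47 kJ
For 2× the reaction as written: 2 × (−47) = −94 kJ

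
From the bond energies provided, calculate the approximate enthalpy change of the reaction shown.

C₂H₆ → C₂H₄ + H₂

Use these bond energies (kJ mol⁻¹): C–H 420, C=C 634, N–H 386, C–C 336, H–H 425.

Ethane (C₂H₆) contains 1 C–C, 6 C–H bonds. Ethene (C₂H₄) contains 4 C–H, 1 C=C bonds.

ΔH ≈ +117 kJ

Bonds broken (reactants):
  C–C: 1 × 336 = 336
  C–H: 6 × 420 = 2520
  Σ(broken) = 2856 kJ
Bonds formed (products):
  C–H: 4 × 420 = 1680
  C=C: 1 × 634 = 634
  H–H: 1 × 425 = 425
  Σ(formed) = 2739 kJ
ΔH = Σ(broken) − Σ(formed) = 2856 − 2739 = +117 kJ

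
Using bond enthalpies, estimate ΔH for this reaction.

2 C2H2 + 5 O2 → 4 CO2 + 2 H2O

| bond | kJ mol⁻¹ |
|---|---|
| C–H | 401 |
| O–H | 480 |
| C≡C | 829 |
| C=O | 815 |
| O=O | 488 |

ΔH ≈ −2738 kJ

Bonds broken (reactants):
  C≡C: 2 × 829 = 1658
  C–H: 4 × 401 = 1604
  O=O: 5 × 488 = 2440
  Σ(broken) = 5702 kJ
Bonds formed (products):
  C=O: 8 × 815 = 6520
  O–H: 4 × 480 = 1920
  Σ(formed) = 8440 kJ
ΔH = Σ(broken) − Σ(formed) = 5702 − 8440 = −2738 kJ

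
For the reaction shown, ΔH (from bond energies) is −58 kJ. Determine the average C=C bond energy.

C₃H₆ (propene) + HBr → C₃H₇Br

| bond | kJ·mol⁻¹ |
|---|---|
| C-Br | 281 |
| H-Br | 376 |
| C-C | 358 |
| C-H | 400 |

D(C=C) ≈ 605 kJ/mol

Let D be the C=C bond energy.
Σ(broken) = 1×358 + 6×400 + 1×D + 1×376 = 3134 + D
Σ(formed) = 1×281 + 2×358 + 7×400 = 3797
ΔH = Σ(broken) − Σ(formed) = (3134 + D) − (3797) = −663 + D
Setting this equal to −58 kJ gives D = 605 kJ/mol.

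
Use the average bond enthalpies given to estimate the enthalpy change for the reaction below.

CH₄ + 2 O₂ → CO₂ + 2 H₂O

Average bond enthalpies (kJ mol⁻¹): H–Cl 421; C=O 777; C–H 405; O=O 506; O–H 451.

ΔH ≈ −726 kJ

Bonds broken (reactants):
  C–H: 4 × 405 = 1620
  O=O: 2 × 506 = 1012
  Σ(broken) = 2632 kJ
Bonds formed (products):
  C=O: 2 × 777 = 1554
  O–H: 4 × 451 = 1804
  Σ(formed) = 3358 kJ
ΔH = Σ(broken) − Σ(formed) = 2632 − 3358 = −726 kJ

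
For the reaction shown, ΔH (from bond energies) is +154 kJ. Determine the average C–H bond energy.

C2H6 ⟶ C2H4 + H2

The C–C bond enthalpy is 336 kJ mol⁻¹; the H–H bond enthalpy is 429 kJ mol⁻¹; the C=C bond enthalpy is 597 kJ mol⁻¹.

D(C–H) ≈ 422 kJ/mol

Let D be the C–H bond energy.
Σ(broken) = 1×336 + 6×D = 336 + 6D
Σ(formed) = 4×D + 1×597 + 1×429 = 1026 + 4D
ΔH = Σ(broken) − Σ(formed) = (336 + 6D) − (1026 + 4D) = −690 + 2D
Setting this equal to +154 kJ gives 2D = 844, so D = 422 kJ/mol.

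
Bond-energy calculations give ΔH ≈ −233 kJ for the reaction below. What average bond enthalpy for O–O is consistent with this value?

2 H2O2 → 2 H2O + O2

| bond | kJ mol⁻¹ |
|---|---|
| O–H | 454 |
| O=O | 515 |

Let D be the O–O bond energy.
Σ(broken) = 4×454 + 2×D = 1816 + 2D
Σ(formed) = 4×454 + 1×515 = 2331
ΔH = Σ(broken) − Σ(formed) = (1816 + 2D) − (2331) = −515 + 2D
Setting this equal to −233 kJ gives 2D = 282, so D = 141 kJ/mol.

D(O–O) ≈ 141 kJ/mol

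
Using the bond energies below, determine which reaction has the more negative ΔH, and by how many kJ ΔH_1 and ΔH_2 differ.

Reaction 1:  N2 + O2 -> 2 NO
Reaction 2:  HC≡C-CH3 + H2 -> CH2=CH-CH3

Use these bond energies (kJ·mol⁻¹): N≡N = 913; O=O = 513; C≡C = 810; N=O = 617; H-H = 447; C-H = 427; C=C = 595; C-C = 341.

Reaction 2, by 384 kJ

Reaction 1:
  Bonds broken (reactants):
    N≡N: 1 × 913 = 913
    O=O: 1 × 513 = 513
    Σ(broken) = 1426 kJ
  Bonds formed (products):
    N=O: 2 × 617 = 1234
    Σ(formed) = 1234 kJ
  ΔH_1 = 1426 − 1234 = +192 kJ
Reaction 2:
  Bonds broken (reactants):
    C≡C: 1 × 810 = 810
    C-C: 1 × 341 = 341
    C-H: 4 × 427 = 1708
    H-H: 1 × 447 = 447
    Σ(broken) = 3306 kJ
  Bonds formed (products):
    C-C: 1 × 341 = 341
    C-H: 6 × 427 = 2562
    C=C: 1 × 595 = 595
    Σ(formed) = 3498 kJ
  ΔH_2 = 3306 − 3498 = −192 kJ
ΔH_1 − ΔH_2 = +384 kJ, so reaction 2 has the more negative ΔH; |ΔH_1 − ΔH_2| = 384 kJ.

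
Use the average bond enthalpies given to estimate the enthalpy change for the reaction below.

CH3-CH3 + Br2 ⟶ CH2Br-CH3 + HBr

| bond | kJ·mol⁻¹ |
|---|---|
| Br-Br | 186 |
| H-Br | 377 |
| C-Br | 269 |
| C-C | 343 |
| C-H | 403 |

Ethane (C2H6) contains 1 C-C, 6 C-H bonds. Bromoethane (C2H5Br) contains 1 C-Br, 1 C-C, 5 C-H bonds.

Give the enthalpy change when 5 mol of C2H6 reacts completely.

ΔH = −285 kJ

Bonds broken (reactants):
  Br-Br: 1 × 186 = 186
  C-C: 1 × 343 = 343
  C-H: 6 × 403 = 2418
  Σ(broken) = 2947 kJ
Bonds formed (products):
  C-Br: 1 × 269 = 269
  C-C: 1 × 343 = 343
  C-H: 5 × 403 = 2015
  H-Br: 1 × 377 = 377
  Σ(formed) = 3004 kJ
ΔH = Σ(broken) − Σ(formed) = 2947 − 3004 = −57 kJ
For 5× the reaction as written: 5 × (−57) = −285 kJ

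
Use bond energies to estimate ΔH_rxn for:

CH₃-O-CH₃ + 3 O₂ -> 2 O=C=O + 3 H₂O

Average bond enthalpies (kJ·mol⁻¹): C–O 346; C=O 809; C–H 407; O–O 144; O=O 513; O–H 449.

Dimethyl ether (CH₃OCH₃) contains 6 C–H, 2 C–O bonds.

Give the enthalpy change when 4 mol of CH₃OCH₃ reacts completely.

Bonds broken (reactants):
  C–H: 6 × 407 = 2442
  C–O: 2 × 346 = 692
  O=O: 3 × 513 = 1539
  Σ(broken) = 4673 kJ
Bonds formed (products):
  C=O: 4 × 809 = 3236
  O–H: 6 × 449 = 2694
  Σ(formed) = 5930 kJ
ΔH = Σ(broken) − Σ(formed) = 4673 − 5930 = −1257 kJ
For 4× the reaction as written: 4 × (−1257) = −5028 kJ

ΔH = −5028 kJ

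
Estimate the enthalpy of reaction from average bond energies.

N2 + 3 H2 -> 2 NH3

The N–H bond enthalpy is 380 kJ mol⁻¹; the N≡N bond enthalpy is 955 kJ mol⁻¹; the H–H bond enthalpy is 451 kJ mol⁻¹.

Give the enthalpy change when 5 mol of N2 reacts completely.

ΔH = +140 kJ

Bonds broken (reactants):
  H–H: 3 × 451 = 1353
  N≡N: 1 × 955 = 955
  Σ(broken) = 2308 kJ
Bonds formed (products):
  N–H: 6 × 380 = 2280
  Σ(formed) = 2280 kJ
ΔH = Σ(broken) − Σ(formed) = 2308 − 2280 = +28 kJ
For 5× the reaction as written: 5 × (+28) = +140 kJ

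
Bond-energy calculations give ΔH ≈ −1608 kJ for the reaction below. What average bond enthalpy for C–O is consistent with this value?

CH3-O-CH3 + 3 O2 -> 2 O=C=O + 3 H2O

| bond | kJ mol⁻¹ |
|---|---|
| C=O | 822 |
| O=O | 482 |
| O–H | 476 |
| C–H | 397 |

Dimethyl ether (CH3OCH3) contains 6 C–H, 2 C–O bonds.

Let D be the C–O bond energy.
Σ(broken) = 6×397 + 2×D + 3×482 = 3828 + 2D
Σ(formed) = 4×822 + 6×476 = 6144
ΔH = Σ(broken) − Σ(formed) = (3828 + 2D) − (6144) = −2316 + 2D
Setting this equal to −1608 kJ gives 2D = 708, so D = 354 kJ/mol.

D(C–O) ≈ 354 kJ/mol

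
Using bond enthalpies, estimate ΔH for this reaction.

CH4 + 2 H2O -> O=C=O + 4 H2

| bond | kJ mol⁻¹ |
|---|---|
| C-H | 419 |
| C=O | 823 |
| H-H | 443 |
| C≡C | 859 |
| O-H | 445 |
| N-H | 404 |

ΔH ≈ +38 kJ

Bonds broken (reactants):
  C-H: 4 × 419 = 1676
  O-H: 4 × 445 = 1780
  Σ(broken) = 3456 kJ
Bonds formed (products):
  C=O: 2 × 823 = 1646
  H-H: 4 × 443 = 1772
  Σ(formed) = 3418 kJ
ΔH = Σ(broken) − Σ(formed) = 3456 − 3418 = +38 kJ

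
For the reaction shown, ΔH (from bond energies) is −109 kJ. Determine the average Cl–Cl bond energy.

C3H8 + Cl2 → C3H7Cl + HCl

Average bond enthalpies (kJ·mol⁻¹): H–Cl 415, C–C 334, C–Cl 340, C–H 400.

Let D be the Cl–Cl bond energy.
Σ(broken) = 2×334 + 8×400 + 1×D = 3868 + D
Σ(formed) = 2×334 + 1×340 + 7×400 + 1×415 = 4223
ΔH = Σ(broken) − Σ(formed) = (3868 + D) − (4223) = −355 + D
Setting this equal to −109 kJ gives D = 246 kJ/mol.

D(Cl–Cl) ≈ 246 kJ/mol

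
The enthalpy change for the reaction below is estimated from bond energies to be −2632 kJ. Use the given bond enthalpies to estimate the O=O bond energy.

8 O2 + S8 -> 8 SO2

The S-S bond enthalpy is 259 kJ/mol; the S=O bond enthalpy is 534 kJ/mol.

Let D be the O=O bond energy.
Σ(broken) = 8×D + 8×259 = 2072 + 8D
Σ(formed) = 16×534 = 8544
ΔH = Σ(broken) − Σ(formed) = (2072 + 8D) − (8544) = −6472 + 8D
Setting this equal to −2632 kJ gives 8D = 3840, so D = 480 kJ/mol.

D(O=O) ≈ 480 kJ/mol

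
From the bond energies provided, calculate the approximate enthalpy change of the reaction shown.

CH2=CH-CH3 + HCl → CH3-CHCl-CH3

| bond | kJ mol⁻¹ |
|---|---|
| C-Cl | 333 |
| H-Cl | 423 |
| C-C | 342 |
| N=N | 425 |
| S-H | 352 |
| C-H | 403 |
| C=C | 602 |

Bonds broken (reactants):
  C-C: 1 × 342 = 342
  C-H: 6 × 403 = 2418
  C=C: 1 × 602 = 602
  H-Cl: 1 × 423 = 423
  Σ(broken) = 3785 kJ
Bonds formed (products):
  C-C: 2 × 342 = 684
  C-Cl: 1 × 333 = 333
  C-H: 7 × 403 = 2821
  Σ(formed) = 3838 kJ
ΔH = Σ(broken) − Σ(formed) = 3785 − 3838 = −53 kJ

ΔH ≈ −53 kJ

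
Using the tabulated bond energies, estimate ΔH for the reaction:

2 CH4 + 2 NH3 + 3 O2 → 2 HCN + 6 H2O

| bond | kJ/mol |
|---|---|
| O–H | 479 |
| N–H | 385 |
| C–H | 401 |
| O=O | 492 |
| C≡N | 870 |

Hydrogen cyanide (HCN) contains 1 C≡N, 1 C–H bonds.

Bonds broken (reactants):
  C–H: 8 × 401 = 3208
  N–H: 6 × 385 = 2310
  O=O: 3 × 492 = 1476
  Σ(broken) = 6994 kJ
Bonds formed (products):
  C≡N: 2 × 870 = 1740
  C–H: 2 × 401 = 802
  O–H: 12 × 479 = 5748
  Σ(formed) = 8290 kJ
ΔH = Σ(broken) − Σ(formed) = 6994 − 8290 = −1296 kJ

ΔH ≈ −1296 kJ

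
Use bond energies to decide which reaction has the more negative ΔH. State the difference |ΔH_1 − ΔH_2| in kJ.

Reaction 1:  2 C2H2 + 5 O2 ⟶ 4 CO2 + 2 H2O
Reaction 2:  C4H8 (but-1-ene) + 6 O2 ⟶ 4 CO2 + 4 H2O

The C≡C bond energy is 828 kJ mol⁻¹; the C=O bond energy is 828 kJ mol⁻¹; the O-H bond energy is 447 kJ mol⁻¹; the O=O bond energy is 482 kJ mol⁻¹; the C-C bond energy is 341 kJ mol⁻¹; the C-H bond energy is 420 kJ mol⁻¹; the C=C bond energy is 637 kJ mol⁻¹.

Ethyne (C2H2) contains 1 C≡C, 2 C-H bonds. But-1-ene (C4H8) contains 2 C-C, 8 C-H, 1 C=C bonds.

Reaction 1:
  Bonds broken (reactants):
    C≡C: 2 × 828 = 1656
    C-H: 4 × 420 = 1680
    O=O: 5 × 482 = 2410
    Σ(broken) = 5746 kJ
  Bonds formed (products):
    C=O: 8 × 828 = 6624
    O-H: 4 × 447 = 1788
    Σ(formed) = 8412 kJ
  ΔH_1 = 5746 − 8412 = −2666 kJ
Reaction 2:
  Bonds broken (reactants):
    C-C: 2 × 341 = 682
    C-H: 8 × 420 = 3360
    C=C: 1 × 637 = 637
    O=O: 6 × 482 = 2892
    Σ(broken) = 7571 kJ
  Bonds formed (products):
    C=O: 8 × 828 = 6624
    O-H: 8 × 447 = 3576
    Σ(formed) = 10200 kJ
  ΔH_2 = 7571 − 10200 = −2629 kJ
ΔH_1 − ΔH_2 = −37 kJ, so reaction 1 has the more negative ΔH; |ΔH_1 − ΔH_2| = 37 kJ.

Reaction 1, by 37 kJ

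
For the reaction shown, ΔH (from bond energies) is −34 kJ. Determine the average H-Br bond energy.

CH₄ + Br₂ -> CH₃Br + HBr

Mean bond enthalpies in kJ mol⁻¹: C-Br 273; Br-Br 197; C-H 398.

D(H-Br) ≈ 356 kJ/mol

Let D be the H-Br bond energy.
Σ(broken) = 1×197 + 4×398 = 1789
Σ(formed) = 1×273 + 3×398 + 1×D = 1467 + D
ΔH = Σ(broken) − Σ(formed) = (1789) − (1467 + D) = +322 − D
Setting this equal to −34 kJ gives D = 356 kJ/mol.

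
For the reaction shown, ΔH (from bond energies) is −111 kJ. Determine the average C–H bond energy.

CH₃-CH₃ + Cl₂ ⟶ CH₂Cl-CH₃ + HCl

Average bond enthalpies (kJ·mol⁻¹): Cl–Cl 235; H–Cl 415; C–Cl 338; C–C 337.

D(C–H) ≈ 407 kJ/mol

Let D be the C–H bond energy.
Σ(broken) = 1×337 + 6×D + 1×235 = 572 + 6D
Σ(formed) = 1×337 + 1×338 + 5×D + 1×415 = 1090 + 5D
ΔH = Σ(broken) − Σ(formed) = (572 + 6D) − (1090 + 5D) = −518 + D
Setting this equal to −111 kJ gives D = 407 kJ/mol.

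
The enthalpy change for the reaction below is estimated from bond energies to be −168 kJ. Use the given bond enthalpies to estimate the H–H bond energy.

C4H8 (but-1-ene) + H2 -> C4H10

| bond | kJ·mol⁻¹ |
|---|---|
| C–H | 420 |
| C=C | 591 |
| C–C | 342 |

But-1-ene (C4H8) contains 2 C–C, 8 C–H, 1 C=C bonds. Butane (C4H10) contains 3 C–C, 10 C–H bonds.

D(H–H) ≈ 423 kJ/mol

Let D be the H–H bond energy.
Σ(broken) = 2×342 + 8×420 + 1×591 + 1×D = 4635 + D
Σ(formed) = 3×342 + 10×420 = 5226
ΔH = Σ(broken) − Σ(formed) = (4635 + D) − (5226) = −591 + D
Setting this equal to −168 kJ gives D = 423 kJ/mol.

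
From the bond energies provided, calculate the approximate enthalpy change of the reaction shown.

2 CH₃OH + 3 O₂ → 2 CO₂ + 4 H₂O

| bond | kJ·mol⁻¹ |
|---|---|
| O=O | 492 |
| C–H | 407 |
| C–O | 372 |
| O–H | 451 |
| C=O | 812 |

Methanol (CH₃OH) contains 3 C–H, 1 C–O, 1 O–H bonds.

ΔH ≈ −1292 kJ

Bonds broken (reactants):
  C–H: 6 × 407 = 2442
  C–O: 2 × 372 = 744
  O–H: 2 × 451 = 902
  O=O: 3 × 492 = 1476
  Σ(broken) = 5564 kJ
Bonds formed (products):
  C=O: 4 × 812 = 3248
  O–H: 8 × 451 = 3608
  Σ(formed) = 6856 kJ
ΔH = Σ(broken) − Σ(formed) = 5564 − 6856 = −1292 kJ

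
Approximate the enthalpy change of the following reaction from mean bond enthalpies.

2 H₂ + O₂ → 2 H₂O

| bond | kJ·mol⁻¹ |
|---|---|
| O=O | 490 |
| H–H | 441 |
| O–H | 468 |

Bonds broken (reactants):
  H–H: 2 × 441 = 882
  O=O: 1 × 490 = 490
  Σ(broken) = 1372 kJ
Bonds formed (products):
  O–H: 4 × 468 = 1872
  Σ(formed) = 1872 kJ
ΔH = Σ(broken) − Σ(formed) = 1372 − 1872 = −500 kJ

ΔH ≈ −500 kJ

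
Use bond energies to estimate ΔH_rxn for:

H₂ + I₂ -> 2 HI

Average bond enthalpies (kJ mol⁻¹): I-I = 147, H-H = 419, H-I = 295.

Bonds broken (reactants):
  H-H: 1 × 419 = 419
  I-I: 1 × 147 = 147
  Σ(broken) = 566 kJ
Bonds formed (products):
  H-I: 2 × 295 = 590
  Σ(formed) = 590 kJ
ΔH = Σ(broken) − Σ(formed) = 566 − 590 = −24 kJ

ΔH ≈ −24 kJ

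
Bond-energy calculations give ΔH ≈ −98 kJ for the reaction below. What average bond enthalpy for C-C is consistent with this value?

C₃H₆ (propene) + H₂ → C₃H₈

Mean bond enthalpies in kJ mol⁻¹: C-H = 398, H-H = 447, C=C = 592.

D(C-C) ≈ 341 kJ/mol

Let D be the C-C bond energy.
Σ(broken) = 1×D + 6×398 + 1×592 + 1×447 = 3427 + D
Σ(formed) = 2×D + 8×398 = 3184 + 2D
ΔH = Σ(broken) − Σ(formed) = (3427 + D) − (3184 + 2D) = +243 − D
Setting this equal to −98 kJ gives D = 341 kJ/mol.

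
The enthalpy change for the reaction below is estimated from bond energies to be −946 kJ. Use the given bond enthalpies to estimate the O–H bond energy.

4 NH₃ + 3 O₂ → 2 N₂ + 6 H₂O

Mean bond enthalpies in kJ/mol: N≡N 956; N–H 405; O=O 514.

Let D be the O–H bond energy.
Σ(broken) = 12×405 + 3×514 = 6402
Σ(formed) = 2×956 + 12×D = 1912 + 12D
ΔH = Σ(broken) − Σ(formed) = (6402) − (1912 + 12D) = +4490 − 12D
Setting this equal to −946 kJ gives 12D = 5436, so D = 453 kJ/mol.

D(O–H) ≈ 453 kJ/mol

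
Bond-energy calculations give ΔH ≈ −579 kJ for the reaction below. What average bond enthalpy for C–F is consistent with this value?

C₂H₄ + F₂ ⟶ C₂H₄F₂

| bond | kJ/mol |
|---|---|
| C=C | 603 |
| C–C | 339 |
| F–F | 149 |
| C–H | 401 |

D(C–F) ≈ 496 kJ/mol

Let D be the C–F bond energy.
Σ(broken) = 4×401 + 1×603 + 1×149 = 2356
Σ(formed) = 1×339 + 2×D + 4×401 = 1943 + 2D
ΔH = Σ(broken) − Σ(formed) = (2356) − (1943 + 2D) = +413 − 2D
Setting this equal to −579 kJ gives 2D = 992, so D = 496 kJ/mol.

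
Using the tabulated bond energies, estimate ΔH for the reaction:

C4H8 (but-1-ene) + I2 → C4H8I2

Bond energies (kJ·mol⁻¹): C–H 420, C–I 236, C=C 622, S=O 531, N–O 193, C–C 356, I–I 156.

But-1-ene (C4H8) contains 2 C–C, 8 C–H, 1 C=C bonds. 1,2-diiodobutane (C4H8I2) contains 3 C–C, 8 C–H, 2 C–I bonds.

ΔH ≈ −50 kJ

Bonds broken (reactants):
  C–C: 2 × 356 = 712
  C–H: 8 × 420 = 3360
  C=C: 1 × 622 = 622
  I–I: 1 × 156 = 156
  Σ(broken) = 4850 kJ
Bonds formed (products):
  C–C: 3 × 356 = 1068
  C–H: 8 × 420 = 3360
  C–I: 2 × 236 = 472
  Σ(formed) = 4900 kJ
ΔH = Σ(broken) − Σ(formed) = 4850 − 4900 = −50 kJ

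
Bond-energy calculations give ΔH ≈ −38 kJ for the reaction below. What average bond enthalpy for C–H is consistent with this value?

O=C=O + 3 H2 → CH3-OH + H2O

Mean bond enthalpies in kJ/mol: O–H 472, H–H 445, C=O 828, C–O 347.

D(C–H) ≈ 422 kJ/mol

Let D be the C–H bond energy.
Σ(broken) = 2×828 + 3×445 = 2991
Σ(formed) = 3×D + 1×347 + 3×472 = 1763 + 3D
ΔH = Σ(broken) − Σ(formed) = (2991) − (1763 + 3D) = +1228 − 3D
Setting this equal to −38 kJ gives 3D = 1266, so D = 422 kJ/mol.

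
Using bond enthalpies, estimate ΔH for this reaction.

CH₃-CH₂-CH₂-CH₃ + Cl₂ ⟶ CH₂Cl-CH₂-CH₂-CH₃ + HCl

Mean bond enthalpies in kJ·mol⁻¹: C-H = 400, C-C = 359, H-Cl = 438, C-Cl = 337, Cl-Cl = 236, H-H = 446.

Bonds broken (reactants):
  C-C: 3 × 359 = 1077
  C-H: 10 × 400 = 4000
  Cl-Cl: 1 × 236 = 236
  Σ(broken) = 5313 kJ
Bonds formed (products):
  C-C: 3 × 359 = 1077
  C-Cl: 1 × 337 = 337
  C-H: 9 × 400 = 3600
  H-Cl: 1 × 438 = 438
  Σ(formed) = 5452 kJ
ΔH = Σ(broken) − Σ(formed) = 5313 − 5452 = −139 kJ

ΔH ≈ −139 kJ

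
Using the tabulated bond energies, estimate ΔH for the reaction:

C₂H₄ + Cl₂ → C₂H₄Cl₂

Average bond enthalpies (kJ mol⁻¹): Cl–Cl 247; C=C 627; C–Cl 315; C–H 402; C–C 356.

ΔH ≈ −112 kJ

Bonds broken (reactants):
  C–H: 4 × 402 = 1608
  C=C: 1 × 627 = 627
  Cl–Cl: 1 × 247 = 247
  Σ(broken) = 2482 kJ
Bonds formed (products):
  C–C: 1 × 356 = 356
  C–Cl: 2 × 315 = 630
  C–H: 4 × 402 = 1608
  Σ(formed) = 2594 kJ
ΔH = Σ(broken) − Σ(formed) = 2482 − 2594 = −112 kJ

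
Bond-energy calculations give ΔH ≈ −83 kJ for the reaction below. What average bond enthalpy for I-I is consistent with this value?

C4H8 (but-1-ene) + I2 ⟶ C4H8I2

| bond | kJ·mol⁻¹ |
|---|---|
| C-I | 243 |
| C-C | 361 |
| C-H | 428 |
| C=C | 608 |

Let D be the I-I bond energy.
Σ(broken) = 2×361 + 8×428 + 1×608 + 1×D = 4754 + D
Σ(formed) = 3×361 + 8×428 + 2×243 = 4993
ΔH = Σ(broken) − Σ(formed) = (4754 + D) − (4993) = −239 + D
Setting this equal to −83 kJ gives D = 156 kJ/mol.

D(I-I) ≈ 156 kJ/mol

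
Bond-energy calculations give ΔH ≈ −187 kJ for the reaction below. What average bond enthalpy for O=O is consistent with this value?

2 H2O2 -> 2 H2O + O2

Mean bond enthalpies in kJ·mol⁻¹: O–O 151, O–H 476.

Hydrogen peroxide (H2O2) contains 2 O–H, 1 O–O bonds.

D(O=O) ≈ 489 kJ/mol

Let D be the O=O bond energy.
Σ(broken) = 4×476 + 2×151 = 2206
Σ(formed) = 4×476 + 1×D = 1904 + D
ΔH = Σ(broken) − Σ(formed) = (2206) − (1904 + D) = +302 − D
Setting this equal to −187 kJ gives D = 489 kJ/mol.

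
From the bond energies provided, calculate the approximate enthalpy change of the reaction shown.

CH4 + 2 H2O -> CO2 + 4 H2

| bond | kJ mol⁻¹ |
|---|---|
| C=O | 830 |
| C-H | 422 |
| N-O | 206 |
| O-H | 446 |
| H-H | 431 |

ΔH ≈ +88 kJ

Bonds broken (reactants):
  C-H: 4 × 422 = 1688
  O-H: 4 × 446 = 1784
  Σ(broken) = 3472 kJ
Bonds formed (products):
  C=O: 2 × 830 = 1660
  H-H: 4 × 431 = 1724
  Σ(formed) = 3384 kJ
ΔH = Σ(broken) − Σ(formed) = 3472 − 3384 = +88 kJ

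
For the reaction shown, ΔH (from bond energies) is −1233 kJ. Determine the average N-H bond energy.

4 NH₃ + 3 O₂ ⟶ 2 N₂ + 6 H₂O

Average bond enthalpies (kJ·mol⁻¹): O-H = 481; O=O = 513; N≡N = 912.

D(N-H) ≈ 402 kJ/mol

Let D be the N-H bond energy.
Σ(broken) = 12×D + 3×513 = 1539 + 12D
Σ(formed) = 2×912 + 12×481 = 7596
ΔH = Σ(broken) − Σ(formed) = (1539 + 12D) − (7596) = −6057 + 12D
Setting this equal to −1233 kJ gives 12D = 4824, so D = 402 kJ/mol.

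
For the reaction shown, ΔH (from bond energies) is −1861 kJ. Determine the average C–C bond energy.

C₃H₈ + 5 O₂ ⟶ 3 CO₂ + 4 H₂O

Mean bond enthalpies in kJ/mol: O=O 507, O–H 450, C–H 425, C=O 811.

D(C–C) ≈ 335 kJ/mol

Let D be the C–C bond energy.
Σ(broken) = 2×D + 8×425 + 5×507 = 5935 + 2D
Σ(formed) = 6×811 + 8×450 = 8466
ΔH = Σ(broken) − Σ(formed) = (5935 + 2D) − (8466) = −2531 + 2D
Setting this equal to −1861 kJ gives 2D = 670, so D = 335 kJ/mol.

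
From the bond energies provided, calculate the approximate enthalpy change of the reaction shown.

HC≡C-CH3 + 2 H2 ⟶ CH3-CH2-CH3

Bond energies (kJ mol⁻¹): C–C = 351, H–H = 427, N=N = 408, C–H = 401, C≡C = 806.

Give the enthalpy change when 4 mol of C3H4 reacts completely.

Bonds broken (reactants):
  C≡C: 1 × 806 = 806
  C–C: 1 × 351 = 351
  C–H: 4 × 401 = 1604
  H–H: 2 × 427 = 854
  Σ(broken) = 3615 kJ
Bonds formed (products):
  C–C: 2 × 351 = 702
  C–H: 8 × 401 = 3208
  Σ(formed) = 3910 kJ
ΔH = Σ(broken) − Σ(formed) = 3615 − 3910 = −295 kJ
For 4× the reaction as written: 4 × (−295) = −1180 kJ

ΔH = −1180 kJ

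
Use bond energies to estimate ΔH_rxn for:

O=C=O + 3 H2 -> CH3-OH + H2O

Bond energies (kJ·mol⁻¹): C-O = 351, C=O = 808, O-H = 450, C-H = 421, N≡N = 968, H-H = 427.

Bonds broken (reactants):
  C=O: 2 × 808 = 1616
  H-H: 3 × 427 = 1281
  Σ(broken) = 2897 kJ
Bonds formed (products):
  C-H: 3 × 421 = 1263
  C-O: 1 × 351 = 351
  O-H: 3 × 450 = 1350
  Σ(formed) = 2964 kJ
ΔH = Σ(broken) − Σ(formed) = 2897 − 2964 = −67 kJ

ΔH ≈ −67 kJ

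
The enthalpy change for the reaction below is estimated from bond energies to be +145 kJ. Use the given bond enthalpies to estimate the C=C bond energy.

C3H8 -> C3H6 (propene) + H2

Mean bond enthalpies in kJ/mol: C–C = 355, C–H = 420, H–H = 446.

Let D be the C=C bond energy.
Σ(broken) = 2×355 + 8×420 = 4070
Σ(formed) = 1×355 + 6×420 + 1×D + 1×446 = 3321 + D
ΔH = Σ(broken) − Σ(formed) = (4070) − (3321 + D) = +749 − D
Setting this equal to +145 kJ gives D = 604 kJ/mol.

D(C=C) ≈ 604 kJ/mol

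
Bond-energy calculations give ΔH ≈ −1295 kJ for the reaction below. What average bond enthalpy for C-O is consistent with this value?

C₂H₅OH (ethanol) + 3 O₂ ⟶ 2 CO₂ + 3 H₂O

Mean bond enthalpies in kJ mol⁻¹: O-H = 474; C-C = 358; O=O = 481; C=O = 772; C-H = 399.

D(C-O) ≈ 367 kJ/mol

Let D be the C-O bond energy.
Σ(broken) = 1×358 + 5×399 + 1×D + 1×474 + 3×481 = 4270 + D
Σ(formed) = 4×772 + 6×474 = 5932
ΔH = Σ(broken) − Σ(formed) = (4270 + D) − (5932) = −1662 + D
Setting this equal to −1295 kJ gives D = 367 kJ/mol.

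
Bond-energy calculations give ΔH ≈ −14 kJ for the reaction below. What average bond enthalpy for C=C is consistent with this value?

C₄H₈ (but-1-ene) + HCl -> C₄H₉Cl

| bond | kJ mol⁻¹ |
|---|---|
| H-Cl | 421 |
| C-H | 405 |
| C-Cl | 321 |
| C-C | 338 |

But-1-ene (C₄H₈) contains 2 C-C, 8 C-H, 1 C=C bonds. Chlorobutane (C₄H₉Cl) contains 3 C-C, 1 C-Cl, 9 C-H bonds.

Let D be the C=C bond energy.
Σ(broken) = 2×338 + 8×405 + 1×D + 1×421 = 4337 + D
Σ(formed) = 3×338 + 1×321 + 9×405 = 4980
ΔH = Σ(broken) − Σ(formed) = (4337 + D) − (4980) = −643 + D
Setting this equal to −14 kJ gives D = 629 kJ/mol.

D(C=C) ≈ 629 kJ/mol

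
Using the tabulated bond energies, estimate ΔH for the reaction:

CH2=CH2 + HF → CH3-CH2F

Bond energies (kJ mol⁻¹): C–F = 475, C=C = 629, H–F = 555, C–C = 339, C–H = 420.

ΔH ≈ −50 kJ

Bonds broken (reactants):
  C–H: 4 × 420 = 1680
  C=C: 1 × 629 = 629
  H–F: 1 × 555 = 555
  Σ(broken) = 2864 kJ
Bonds formed (products):
  C–C: 1 × 339 = 339
  C–F: 1 × 475 = 475
  C–H: 5 × 420 = 2100
  Σ(formed) = 2914 kJ
ΔH = Σ(broken) − Σ(formed) = 2864 − 2914 = −50 kJ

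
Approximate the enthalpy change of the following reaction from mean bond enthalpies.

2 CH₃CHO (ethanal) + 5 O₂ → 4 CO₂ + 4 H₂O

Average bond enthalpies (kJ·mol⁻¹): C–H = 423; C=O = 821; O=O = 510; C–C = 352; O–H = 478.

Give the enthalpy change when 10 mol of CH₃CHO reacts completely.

Bonds broken (reactants):
  C–C: 2 × 352 = 704
  C–H: 8 × 423 = 3384
  C=O: 2 × 821 = 1642
  O=O: 5 × 510 = 2550
  Σ(broken) = 8280 kJ
Bonds formed (products):
  C=O: 8 × 821 = 6568
  O–H: 8 × 478 = 3824
  Σ(formed) = 10392 kJ
ΔH = Σ(broken) − Σ(formed) = 8280 − 10392 = −2112 kJ
For 5× the reaction as written: 5 × (−2112) = −10560 kJ

ΔH = −10560 kJ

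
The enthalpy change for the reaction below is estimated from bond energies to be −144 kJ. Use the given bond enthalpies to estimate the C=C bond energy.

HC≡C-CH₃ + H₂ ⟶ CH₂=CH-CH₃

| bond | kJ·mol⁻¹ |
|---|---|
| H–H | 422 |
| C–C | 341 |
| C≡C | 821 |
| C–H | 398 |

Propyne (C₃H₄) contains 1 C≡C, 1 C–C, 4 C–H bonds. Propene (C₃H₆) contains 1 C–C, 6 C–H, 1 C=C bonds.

D(C=C) ≈ 591 kJ/mol

Let D be the C=C bond energy.
Σ(broken) = 1×821 + 1×341 + 4×398 + 1×422 = 3176
Σ(formed) = 1×341 + 6×398 + 1×D = 2729 + D
ΔH = Σ(broken) − Σ(formed) = (3176) − (2729 + D) = +447 − D
Setting this equal to −144 kJ gives D = 591 kJ/mol.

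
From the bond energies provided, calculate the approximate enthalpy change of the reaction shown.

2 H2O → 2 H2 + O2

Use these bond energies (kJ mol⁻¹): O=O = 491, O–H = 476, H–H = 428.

Bonds broken (reactants):
  O–H: 4 × 476 = 1904
  Σ(broken) = 1904 kJ
Bonds formed (products):
  H–H: 2 × 428 = 856
  O=O: 1 × 491 = 491
  Σ(formed) = 1347 kJ
ΔH = Σ(broken) − Σ(formed) = 1904 − 1347 = +557 kJ

ΔH ≈ +557 kJ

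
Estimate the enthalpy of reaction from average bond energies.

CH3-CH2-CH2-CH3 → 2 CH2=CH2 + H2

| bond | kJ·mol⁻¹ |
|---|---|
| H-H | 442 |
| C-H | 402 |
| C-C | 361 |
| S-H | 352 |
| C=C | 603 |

ΔH ≈ +239 kJ

Bonds broken (reactants):
  C-C: 3 × 361 = 1083
  C-H: 10 × 402 = 4020
  Σ(broken) = 5103 kJ
Bonds formed (products):
  C-H: 8 × 402 = 3216
  C=C: 2 × 603 = 1206
  H-H: 1 × 442 = 442
  Σ(formed) = 4864 kJ
ΔH = Σ(broken) − Σ(formed) = 5103 − 4864 = +239 kJ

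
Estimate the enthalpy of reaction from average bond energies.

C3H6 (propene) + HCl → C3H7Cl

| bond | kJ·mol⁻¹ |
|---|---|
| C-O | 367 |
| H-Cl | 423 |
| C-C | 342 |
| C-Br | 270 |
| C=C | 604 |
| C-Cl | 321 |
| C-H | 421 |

Bonds broken (reactants):
  C-C: 1 × 342 = 342
  C-H: 6 × 421 = 2526
  C=C: 1 × 604 = 604
  H-Cl: 1 × 423 = 423
  Σ(broken) = 3895 kJ
Bonds formed (products):
  C-C: 2 × 342 = 684
  C-Cl: 1 × 321 = 321
  C-H: 7 × 421 = 2947
  Σ(formed) = 3952 kJ
ΔH = Σ(broken) − Σ(formed) = 3895 − 3952 = −57 kJ

ΔH ≈ −57 kJ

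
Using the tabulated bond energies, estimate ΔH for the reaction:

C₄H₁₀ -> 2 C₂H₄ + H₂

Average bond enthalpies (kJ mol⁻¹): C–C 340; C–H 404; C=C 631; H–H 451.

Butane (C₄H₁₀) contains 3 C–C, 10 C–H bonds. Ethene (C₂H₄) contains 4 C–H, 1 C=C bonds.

ΔH ≈ +115 kJ

Bonds broken (reactants):
  C–C: 3 × 340 = 1020
  C–H: 10 × 404 = 4040
  Σ(broken) = 5060 kJ
Bonds formed (products):
  C–H: 8 × 404 = 3232
  C=C: 2 × 631 = 1262
  H–H: 1 × 451 = 451
  Σ(formed) = 4945 kJ
ΔH = Σ(broken) − Σ(formed) = 5060 − 4945 = +115 kJ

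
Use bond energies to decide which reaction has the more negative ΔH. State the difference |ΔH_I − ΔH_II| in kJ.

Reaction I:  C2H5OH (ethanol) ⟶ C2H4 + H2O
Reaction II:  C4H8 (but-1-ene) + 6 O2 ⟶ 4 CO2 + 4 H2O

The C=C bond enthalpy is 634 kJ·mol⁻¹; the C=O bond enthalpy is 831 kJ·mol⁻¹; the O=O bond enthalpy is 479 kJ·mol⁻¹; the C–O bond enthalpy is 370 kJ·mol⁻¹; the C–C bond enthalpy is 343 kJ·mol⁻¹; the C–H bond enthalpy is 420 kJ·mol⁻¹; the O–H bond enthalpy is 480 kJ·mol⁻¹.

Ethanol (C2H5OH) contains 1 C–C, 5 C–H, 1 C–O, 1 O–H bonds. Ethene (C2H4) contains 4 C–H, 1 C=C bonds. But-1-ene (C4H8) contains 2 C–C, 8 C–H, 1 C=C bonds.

Reaction I:
  Bonds broken (reactants):
    C–C: 1 × 343 = 343
    C–H: 5 × 420 = 2100
    C–O: 1 × 370 = 370
    O–H: 1 × 480 = 480
    Σ(broken) = 3293 kJ
  Bonds formed (products):
    C–H: 4 × 420 = 1680
    C=C: 1 × 634 = 634
    O–H: 2 × 480 = 960
    Σ(formed) = 3274 kJ
  ΔH_I = 3293 − 3274 = +19 kJ
Reaction II:
  Bonds broken (reactants):
    C–C: 2 × 343 = 686
    C–H: 8 × 420 = 3360
    C=C: 1 × 634 = 634
    O=O: 6 × 479 = 2874
    Σ(broken) = 7554 kJ
  Bonds formed (products):
    C=O: 8 × 831 = 6648
    O–H: 8 × 480 = 3840
    Σ(formed) = 10488 kJ
  ΔH_II = 7554 − 10488 = −2934 kJ
ΔH_I − ΔH_II = +2953 kJ, so reaction II has the more negative ΔH; |ΔH_I − ΔH_II| = 2953 kJ.

Reaction II, by 2953 kJ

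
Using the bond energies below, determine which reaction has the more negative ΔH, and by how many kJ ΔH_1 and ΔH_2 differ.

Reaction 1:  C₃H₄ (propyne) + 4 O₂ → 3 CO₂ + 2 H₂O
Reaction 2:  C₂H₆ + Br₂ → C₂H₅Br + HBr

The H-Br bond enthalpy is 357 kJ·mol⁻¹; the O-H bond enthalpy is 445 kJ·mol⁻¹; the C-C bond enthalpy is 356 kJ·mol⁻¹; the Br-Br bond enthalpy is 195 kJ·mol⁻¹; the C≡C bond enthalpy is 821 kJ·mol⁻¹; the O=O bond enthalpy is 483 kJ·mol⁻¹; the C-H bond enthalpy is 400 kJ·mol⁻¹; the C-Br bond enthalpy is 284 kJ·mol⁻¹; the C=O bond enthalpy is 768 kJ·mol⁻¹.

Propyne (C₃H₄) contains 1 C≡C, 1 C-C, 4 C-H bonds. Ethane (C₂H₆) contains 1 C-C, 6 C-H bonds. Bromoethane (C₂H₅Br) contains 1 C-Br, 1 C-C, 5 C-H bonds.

Reaction 1, by 1633 kJ

Reaction 1:
  Bonds broken (reactants):
    C≡C: 1 × 821 = 821
    C-C: 1 × 356 = 356
    C-H: 4 × 400 = 1600
    O=O: 4 × 483 = 1932
    Σ(broken) = 4709 kJ
  Bonds formed (products):
    C=O: 6 × 768 = 4608
    O-H: 4 × 445 = 1780
    Σ(formed) = 6388 kJ
  ΔH_1 = 4709 − 6388 = −1679 kJ
Reaction 2:
  Bonds broken (reactants):
    Br-Br: 1 × 195 = 195
    C-C: 1 × 356 = 356
    C-H: 6 × 400 = 2400
    Σ(broken) = 2951 kJ
  Bonds formed (products):
    C-Br: 1 × 284 = 284
    C-C: 1 × 356 = 356
    C-H: 5 × 400 = 2000
    H-Br: 1 × 357 = 357
    Σ(formed) = 2997 kJ
  ΔH_2 = 2951 − 2997 = −46 kJ
ΔH_1 − ΔH_2 = −1633 kJ, so reaction 1 has the more negative ΔH; |ΔH_1 − ΔH_2| = 1633 kJ.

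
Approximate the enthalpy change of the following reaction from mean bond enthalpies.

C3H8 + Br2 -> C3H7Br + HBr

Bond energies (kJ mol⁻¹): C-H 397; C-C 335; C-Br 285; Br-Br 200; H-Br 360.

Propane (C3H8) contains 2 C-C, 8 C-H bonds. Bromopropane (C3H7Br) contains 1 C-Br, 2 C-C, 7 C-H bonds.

ΔH ≈ −48 kJ

Bonds broken (reactants):
  Br-Br: 1 × 200 = 200
  C-C: 2 × 335 = 670
  C-H: 8 × 397 = 3176
  Σ(broken) = 4046 kJ
Bonds formed (products):
  C-Br: 1 × 285 = 285
  C-C: 2 × 335 = 670
  C-H: 7 × 397 = 2779
  H-Br: 1 × 360 = 360
  Σ(formed) = 4094 kJ
ΔH = Σ(broken) − Σ(formed) = 4046 − 4094 = −48 kJ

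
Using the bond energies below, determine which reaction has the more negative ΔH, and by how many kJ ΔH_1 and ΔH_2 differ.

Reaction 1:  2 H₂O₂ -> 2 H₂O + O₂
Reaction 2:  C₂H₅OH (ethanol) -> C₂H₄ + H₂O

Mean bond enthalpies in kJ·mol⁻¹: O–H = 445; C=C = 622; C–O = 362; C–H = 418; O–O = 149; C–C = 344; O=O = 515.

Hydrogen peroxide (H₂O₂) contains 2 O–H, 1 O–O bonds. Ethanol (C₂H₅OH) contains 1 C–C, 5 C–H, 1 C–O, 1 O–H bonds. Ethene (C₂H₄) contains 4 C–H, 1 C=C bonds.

Reaction 1, by 274 kJ

Reaction 1:
  Bonds broken (reactants):
    O–H: 4 × 445 = 1780
    O–O: 2 × 149 = 298
    Σ(broken) = 2078 kJ
  Bonds formed (products):
    O–H: 4 × 445 = 1780
    O=O: 1 × 515 = 515
    Σ(formed) = 2295 kJ
  ΔH_1 = 2078 − 2295 = −217 kJ
Reaction 2:
  Bonds broken (reactants):
    C–C: 1 × 344 = 344
    C–H: 5 × 418 = 2090
    C–O: 1 × 362 = 362
    O–H: 1 × 445 = 445
    Σ(broken) = 3241 kJ
  Bonds formed (products):
    C–H: 4 × 418 = 1672
    C=C: 1 × 622 = 622
    O–H: 2 × 445 = 890
    Σ(formed) = 3184 kJ
  ΔH_2 = 3241 − 3184 = +57 kJ
ΔH_1 − ΔH_2 = −274 kJ, so reaction 1 has the more negative ΔH; |ΔH_1 − ΔH_2| = 274 kJ.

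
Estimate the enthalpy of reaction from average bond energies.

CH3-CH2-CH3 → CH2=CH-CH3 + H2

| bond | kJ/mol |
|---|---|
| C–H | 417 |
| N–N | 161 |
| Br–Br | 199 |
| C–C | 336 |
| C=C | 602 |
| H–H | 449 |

Bonds broken (reactants):
  C–C: 2 × 336 = 672
  C–H: 8 × 417 = 3336
  Σ(broken) = 4008 kJ
Bonds formed (products):
  C–C: 1 × 336 = 336
  C–H: 6 × 417 = 2502
  C=C: 1 × 602 = 602
  H–H: 1 × 449 = 449
  Σ(formed) = 3889 kJ
ΔH = Σ(broken) − Σ(formed) = 4008 − 3889 = +119 kJ

ΔH ≈ +119 kJ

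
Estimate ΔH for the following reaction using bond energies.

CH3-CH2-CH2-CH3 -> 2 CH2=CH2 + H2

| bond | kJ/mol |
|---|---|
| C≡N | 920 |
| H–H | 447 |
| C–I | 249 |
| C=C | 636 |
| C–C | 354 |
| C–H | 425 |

Bonds broken (reactants):
  C–C: 3 × 354 = 1062
  C–H: 10 × 425 = 4250
  Σ(broken) = 5312 kJ
Bonds formed (products):
  C–H: 8 × 425 = 3400
  C=C: 2 × 636 = 1272
  H–H: 1 × 447 = 447
  Σ(formed) = 5119 kJ
ΔH = Σ(broken) − Σ(formed) = 5312 − 5119 = +193 kJ

ΔH ≈ +193 kJ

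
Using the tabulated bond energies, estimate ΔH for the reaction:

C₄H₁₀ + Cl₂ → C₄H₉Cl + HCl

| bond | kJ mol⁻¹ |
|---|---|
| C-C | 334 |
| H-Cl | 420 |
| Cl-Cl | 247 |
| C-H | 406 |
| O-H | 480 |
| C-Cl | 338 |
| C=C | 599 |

Bonds broken (reactants):
  C-C: 3 × 334 = 1002
  C-H: 10 × 406 = 4060
  Cl-Cl: 1 × 247 = 247
  Σ(broken) = 5309 kJ
Bonds formed (products):
  C-C: 3 × 334 = 1002
  C-Cl: 1 × 338 = 338
  C-H: 9 × 406 = 3654
  H-Cl: 1 × 420 = 420
  Σ(formed) = 5414 kJ
ΔH = Σ(broken) − Σ(formed) = 5309 − 5414 = −105 kJ

ΔH ≈ −105 kJ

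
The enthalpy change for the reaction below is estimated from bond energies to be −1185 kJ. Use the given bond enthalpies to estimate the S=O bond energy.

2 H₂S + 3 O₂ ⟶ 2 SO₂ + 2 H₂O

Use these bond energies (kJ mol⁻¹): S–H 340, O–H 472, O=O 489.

Let D be the S=O bond energy.
Σ(broken) = 3×489 + 4×340 = 2827
Σ(formed) = 4×472 + 4×D = 1888 + 4D
ΔH = Σ(broken) − Σ(formed) = (2827) − (1888 + 4D) = +939 − 4D
Setting this equal to −1185 kJ gives 4D = 2124, so D = 531 kJ/mol.

D(S=O) ≈ 531 kJ/mol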